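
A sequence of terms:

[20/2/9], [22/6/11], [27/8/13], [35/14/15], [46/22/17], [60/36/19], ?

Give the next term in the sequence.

[77/58/21]

First value: differences are 2, 5, 8, … (increasing by 3 each time); 20, 22, 27, 35, 46, 60 → 77.
Second value: 2, 6, 8, 14, 22, 36 → 58 (each term is the sum of the two before it).
Third value: +2 each step; 9, 11, 13, 15, 17, 19 → 21.
Putting it together: [77/58/21].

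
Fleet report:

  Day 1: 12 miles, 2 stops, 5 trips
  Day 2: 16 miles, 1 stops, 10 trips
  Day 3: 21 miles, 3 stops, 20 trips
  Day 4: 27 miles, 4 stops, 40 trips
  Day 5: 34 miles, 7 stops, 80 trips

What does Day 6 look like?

Miles goes 12, 16, 21, 27, 34 → 42 (differences are 4, 5, 6, … (increasing by 1 each time)).
Stops goes 2, 1, 3, 4, 7 → 11 (each term is the sum of the two before it).
Trips: ×2 each step, so 5, 10, 20, 40, 80 → 160.
So the next row is 42 miles, 11 stops, 160 trips.

42 miles, 11 stops, 160 trips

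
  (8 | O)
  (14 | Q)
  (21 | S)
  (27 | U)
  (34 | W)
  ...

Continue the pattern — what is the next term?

First slot: alternating steps +6, +7, +6, +7, …, so 8, 14, 21, 27, 34 → 40.
Letter goes O, Q, S, U, W → Y (letters move forward 2 places in the alphabet).
Combining the parts gives (40 | Y).

(40 | Y)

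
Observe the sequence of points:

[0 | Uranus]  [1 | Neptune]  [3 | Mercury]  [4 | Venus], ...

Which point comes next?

First value: 0, 1, 3, 4 → 6 (alternating steps +1, +2, +1, +2, …).
Planet goes Uranus, Neptune, Mercury, Venus → Earth (runs through the planets Mercury→Neptune).
Putting it together: [6 | Earth].

[6 | Earth]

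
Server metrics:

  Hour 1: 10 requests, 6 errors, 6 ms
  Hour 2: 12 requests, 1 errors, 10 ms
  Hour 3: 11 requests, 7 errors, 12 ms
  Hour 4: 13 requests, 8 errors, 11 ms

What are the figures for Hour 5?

12 requests, 15 errors, 13 ms

Requests — alternating steps +2, −1, +2, −1, …: 10, 12, 11, 13 → 12.
Errors: each term is the sum of the two before it, so 6, 1, 7, 8 → 15.
Ms: always the previous value of the requests; 6, 10, 12, 11 → 13.
Combining the parts gives 12 requests, 15 errors, 13 ms.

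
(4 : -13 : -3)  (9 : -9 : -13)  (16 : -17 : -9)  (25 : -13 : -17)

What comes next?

First entry: 4, 9, 16, 25 → 36 (perfect squares: 2², 3², 4², …).
For the second entry, alternating steps +4, −8, +4, −8, …: -13, -9, -17, -13 → -21.
Third entry: -3, -13, -9, -17 → -13 (always the previous value of the second entry).
Putting it together: (36 : -21 : -13).

(36 : -21 : -13)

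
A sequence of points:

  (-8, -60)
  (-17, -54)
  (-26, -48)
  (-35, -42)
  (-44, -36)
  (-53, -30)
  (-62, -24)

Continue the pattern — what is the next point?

For the first component, −9 each step: -8, -17, -26, -35, -44, -53, -62 → -71.
Second component: -60, -54, -48, -42, -36, -30, -24 → -18 (+6 each step).
So the next point is (-71, -18).

(-71, -18)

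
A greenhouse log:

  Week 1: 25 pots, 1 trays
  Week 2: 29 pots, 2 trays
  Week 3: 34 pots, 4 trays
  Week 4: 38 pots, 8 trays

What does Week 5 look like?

43 pots, 16 trays

Pots: alternating steps +4, +5, +4, +5, …; 25, 29, 34, 38 → 43.
Trays — ×2 each step: 1, 2, 4, 8 → 16.
So the next record is 43 pots, 16 trays.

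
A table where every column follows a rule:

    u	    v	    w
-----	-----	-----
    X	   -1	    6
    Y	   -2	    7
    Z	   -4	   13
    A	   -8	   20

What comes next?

Column u — letters move forward 1 place in the alphabet, wrapping Z→A: X, Y, Z, A → B.
Column v goes -1, -2, -4, -8 → -16 (×2 each step).
Column w — each term is the sum of the two before it: 6, 7, 13, 20 → 33.
Combining the parts gives B  -16  33.

B  -16  33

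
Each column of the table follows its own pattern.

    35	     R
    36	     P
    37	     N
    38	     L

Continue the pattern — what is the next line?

39  J

First component: +1 each step; 35, 36, 37, 38 → 39.
Letter: letters move back 2 places in the alphabet; R, P, N, L → J.
So the next line is 39  J.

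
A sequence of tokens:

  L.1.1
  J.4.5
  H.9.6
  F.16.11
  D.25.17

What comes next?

B.36.28

Letter: letters move back 2 places in the alphabet; L, J, H, F, D → B.
For the second component, perfect squares: 1², 2², 3², …: 1, 4, 9, 16, 25 → 36.
Third component: each term is the sum of the two before it; 1, 5, 6, 11, 17 → 28.
Putting it together: B.36.28.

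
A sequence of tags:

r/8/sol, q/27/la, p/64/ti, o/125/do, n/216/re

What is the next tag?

Letter goes r, q, p, o, n → m (letters move back 1 place in the alphabet).
Second component: 8, 27, 64, 125, 216 → 343 (perfect cubes: 2³, 3³, 4³, …).
For the note, runs through the solfège scale do→ti: sol, la, ti, do, re → mi.
Putting it together: m/343/mi.

m/343/mi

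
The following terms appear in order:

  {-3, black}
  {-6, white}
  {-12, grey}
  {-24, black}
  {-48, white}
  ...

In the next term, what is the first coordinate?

-96

First coordinate — ×2 each step: -3, -6, -12, -24, -48 → -96.
Shade goes black, white, grey, black, white → grey (repeats black → white → grey).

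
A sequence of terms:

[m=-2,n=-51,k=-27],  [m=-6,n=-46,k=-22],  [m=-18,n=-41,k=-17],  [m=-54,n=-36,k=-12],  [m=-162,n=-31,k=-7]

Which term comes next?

[m=-486,n=-26,k=-2]

M goes -2, -6, -18, -54, -162 → -486 (×3 each step).
N goes -51, -46, -41, -36, -31 → -26 (+5 each step).
K — +5 each step: -27, -22, -17, -12, -7 → -2.
Combining the parts gives [m=-486,n=-26,k=-2].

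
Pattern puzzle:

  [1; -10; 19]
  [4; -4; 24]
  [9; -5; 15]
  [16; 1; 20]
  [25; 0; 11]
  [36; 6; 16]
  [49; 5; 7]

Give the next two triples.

First entry — perfect squares: 1², 2², 3², …: 1, 4, 9, 16, 25, 36, 49 → 64 → 81.
Second entry — alternating steps +6, −1, +6, −1, …: -10, -4, -5, 1, 0, 6, 5 → 11 → 10.
Third entry — alternating steps +5, −9, +5, −9, …: 19, 24, 15, 20, 11, 16, 7 → 12 → 3.
So the next two triples are [64; 11; 12] and [81; 10; 3].

[64; 11; 12], [81; 10; 3]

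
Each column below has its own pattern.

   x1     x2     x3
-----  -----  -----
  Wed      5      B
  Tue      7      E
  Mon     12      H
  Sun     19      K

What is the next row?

Column x1: runs backward through the weekdays Mon→Sun, so Wed, Tue, Mon, Sun → Sat.
Column x2: 5, 7, 12, 19 → 31 (each term is the sum of the two before it).
Column x3: letters move forward 3 places in the alphabet; B, E, H, K → N.
Combining the parts gives Sat  31  N.

Sat  31  N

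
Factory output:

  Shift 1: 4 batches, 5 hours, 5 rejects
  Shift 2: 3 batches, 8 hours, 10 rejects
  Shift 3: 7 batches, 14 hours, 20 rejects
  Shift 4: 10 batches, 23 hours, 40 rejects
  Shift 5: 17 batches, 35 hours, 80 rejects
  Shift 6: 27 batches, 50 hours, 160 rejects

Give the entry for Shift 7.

Batches: 4, 3, 7, 10, 17, 27 → 44 (each term is the sum of the two before it).
Hours: 5, 8, 14, 23, 35, 50 → 68 (differences are 3, 6, 9, … (increasing by 3 each time)).
Rejects — ×2 each step: 5, 10, 20, 40, 80, 160 → 320.
Combining the parts gives 44 batches, 68 hours, 320 rejects.

44 batches, 68 hours, 320 rejects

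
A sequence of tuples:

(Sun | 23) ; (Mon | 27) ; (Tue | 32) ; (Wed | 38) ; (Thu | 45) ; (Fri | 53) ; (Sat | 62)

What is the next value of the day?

Sun

Day: runs through the weekdays Mon→Sun, so Sun, Mon, Tue, Wed, Thu, Fri, Sat → Sun.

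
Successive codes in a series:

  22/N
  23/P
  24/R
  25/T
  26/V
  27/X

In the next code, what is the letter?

Letter: letters move forward 2 places in the alphabet; N, P, R, T, V, X → Z.

Z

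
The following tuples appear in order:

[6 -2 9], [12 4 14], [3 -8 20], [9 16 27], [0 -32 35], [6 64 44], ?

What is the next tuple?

For the first coordinate, alternating steps +6, −9, +6, −9, …: 6, 12, 3, 9, 0, 6 → -3.
Second coordinate: ×(-2) each step, so -2, 4, -8, 16, -32, 64 → -128.
Third coordinate: 9, 14, 20, 27, 35, 44 → 54 (differences are 5, 6, 7, … (increasing by 1 each time)).
So the next tuple is [-3 -128 54].

[-3 -128 54]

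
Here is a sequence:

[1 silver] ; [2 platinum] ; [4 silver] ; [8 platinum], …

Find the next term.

First value goes 1, 2, 4, 8 → 16 (×2 each step).
Metal goes silver, platinum, silver, platinum → silver (alternates silver ↔ platinum).
Putting it together: [16 silver].

[16 silver]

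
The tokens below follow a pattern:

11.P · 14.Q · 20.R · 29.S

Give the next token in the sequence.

First component: differences are 3, 6, 9, … (increasing by 3 each time); 11, 14, 20, 29 → 41.
Letter: letters move forward 1 place in the alphabet; P, Q, R, S → T.
Combining the parts gives 41.T.

41.T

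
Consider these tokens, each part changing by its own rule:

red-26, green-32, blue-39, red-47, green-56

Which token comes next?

Colour: repeats red → green → blue, so red, green, blue, red, green → blue.
For the second component, differences are 6, 7, 8, … (increasing by 1 each time): 26, 32, 39, 47, 56 → 66.
So the next token is blue-66.

blue-66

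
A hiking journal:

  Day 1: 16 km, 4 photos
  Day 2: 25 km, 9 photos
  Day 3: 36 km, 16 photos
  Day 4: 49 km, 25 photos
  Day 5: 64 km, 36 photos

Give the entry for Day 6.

81 km, 49 photos

For the km, perfect squares: 4², 5², 6², …: 16, 25, 36, 49, 64 → 81.
Photos: perfect squares: 2², 3², 4², …; 4, 9, 16, 25, 36 → 49.
So the next row is 81 km, 49 photos.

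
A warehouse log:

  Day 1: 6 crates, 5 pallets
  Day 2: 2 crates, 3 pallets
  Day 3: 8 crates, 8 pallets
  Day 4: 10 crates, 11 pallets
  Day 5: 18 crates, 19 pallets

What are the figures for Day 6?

Crates: each term is the sum of the two before it; 6, 2, 8, 10, 18 → 28.
Pallets — each term is the sum of the two before it: 5, 3, 8, 11, 19 → 30.
So the next record is 28 crates, 30 pallets.

28 crates, 30 pallets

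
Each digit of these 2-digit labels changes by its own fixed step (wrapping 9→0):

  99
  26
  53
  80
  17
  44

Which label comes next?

First digit: 9, 2, 5, 8, 1, 4 → 7 (+3 each step, mod 10).
Second digit goes 9, 6, 3, 0, 7, 4 → 1 (−3 each step, mod 10).
Putting it together: 71.

71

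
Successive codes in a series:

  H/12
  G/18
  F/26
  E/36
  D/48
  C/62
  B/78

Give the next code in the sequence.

For the letter, letters move back 1 place in the alphabet: H, G, F, E, D, C, B → A.
Second component: 12, 18, 26, 36, 48, 62, 78 → 96 (differences are 6, 8, 10, … (increasing by 2 each time)).
Putting it together: A/96.

A/96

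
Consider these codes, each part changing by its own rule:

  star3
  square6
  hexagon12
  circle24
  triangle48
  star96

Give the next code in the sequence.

square192

Shape: repeats star → square → hexagon → circle → triangle; star, square, hexagon, circle, triangle, star → square.
Second component — ×2 each step: 3, 6, 12, 24, 48, 96 → 192.
So the next code is square192.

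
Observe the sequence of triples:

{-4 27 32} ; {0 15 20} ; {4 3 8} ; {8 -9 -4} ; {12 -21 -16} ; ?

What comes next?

First component goes -4, 0, 4, 8, 12 → 16 (+4 each step).
Second component — −12 each step: 27, 15, 3, -9, -21 → -33.
Third component goes 32, 20, 8, -4, -16 → -28 (always 5 more than the second component).
Putting it together: {16 -33 -28}.

{16 -33 -28}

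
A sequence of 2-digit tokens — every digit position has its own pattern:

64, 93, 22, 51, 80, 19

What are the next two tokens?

48, 77

First digit — +3 each step, mod 10: 6, 9, 2, 5, 8, 1 → 4 → 7.
Second digit goes 4, 3, 2, 1, 0, 9 → 8 → 7 (−1 each step, mod 10).
Putting the parts together: 48 and then 77.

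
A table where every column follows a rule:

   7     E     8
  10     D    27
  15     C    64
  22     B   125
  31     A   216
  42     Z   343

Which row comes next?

55  Y  512

First component: differences are 3, 5, 7, … (increasing by 2 each time), so 7, 10, 15, 22, 31, 42 → 55.
Letter goes E, D, C, B, A, Z → Y (letters move back 1 place in the alphabet, wrapping A→Z).
Third component: perfect cubes: 2³, 3³, 4³, …, so 8, 27, 64, 125, 216, 343 → 512.
Putting it together: 55  Y  512.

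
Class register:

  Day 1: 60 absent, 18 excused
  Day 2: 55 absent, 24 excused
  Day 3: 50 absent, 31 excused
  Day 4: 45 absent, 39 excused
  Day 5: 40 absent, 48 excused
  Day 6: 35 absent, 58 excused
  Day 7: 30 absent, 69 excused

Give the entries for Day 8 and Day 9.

Absent — −5 each step: 60, 55, 50, 45, 40, 35, 30 → 25 → 20.
Excused: 18, 24, 31, 39, 48, 58, 69 → 81 → 94 (differences are 6, 7, 8, … (increasing by 1 each time)).
So the next two rows are 25 absent, 81 excused and 20 absent, 94 excused.

25 absent, 81 excused; 20 absent, 94 excused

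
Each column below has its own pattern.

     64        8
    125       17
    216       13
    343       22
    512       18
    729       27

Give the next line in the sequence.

1000  23

First component: perfect cubes: 4³, 5³, 6³, …, so 64, 125, 216, 343, 512, 729 → 1000.
Second component: alternating steps +9, −4, +9, −4, …; 8, 17, 13, 22, 18, 27 → 23.
So the next line is 1000  23.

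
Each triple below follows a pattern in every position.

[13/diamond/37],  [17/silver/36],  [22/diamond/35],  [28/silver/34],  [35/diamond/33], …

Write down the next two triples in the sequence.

[43/silver/32], [52/diamond/31]

For the first coordinate, differences are 4, 5, 6, … (increasing by 1 each time): 13, 17, 22, 28, 35 → 43 → 52.
Rank: alternates diamond ↔ silver, so diamond, silver, diamond, silver, diamond → silver → diamond.
Third coordinate goes 37, 36, 35, 34, 33 → 32 → 31 (−1 each step).
Putting the parts together: [43/silver/32] and then [52/diamond/31].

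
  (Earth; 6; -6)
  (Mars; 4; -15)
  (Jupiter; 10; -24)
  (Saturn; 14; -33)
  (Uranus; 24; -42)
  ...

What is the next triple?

Planet goes Earth, Mars, Jupiter, Saturn, Uranus → Neptune (runs through the planets Mercury→Neptune).
Second slot: each term is the sum of the two before it, so 6, 4, 10, 14, 24 → 38.
For the third slot, −9 each step: -6, -15, -24, -33, -42 → -51.
Putting it together: (Neptune; 38; -51).

(Neptune; 38; -51)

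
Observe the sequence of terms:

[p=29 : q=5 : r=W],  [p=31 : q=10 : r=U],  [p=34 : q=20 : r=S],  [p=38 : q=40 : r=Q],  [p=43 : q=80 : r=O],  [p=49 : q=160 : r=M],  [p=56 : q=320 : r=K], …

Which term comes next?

[p=64 : q=640 : r=I]

P: differences are 2, 3, 4, … (increasing by 1 each time), so 29, 31, 34, 38, 43, 49, 56 → 64.
Q: ×2 each step, so 5, 10, 20, 40, 80, 160, 320 → 640.
R: letters move back 2 places in the alphabet, so W, U, S, Q, O, M, K → I.
So the next term is [p=64 : q=640 : r=I].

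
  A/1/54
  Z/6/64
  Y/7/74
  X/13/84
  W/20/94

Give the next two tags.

V/33/104, U/53/114

Letter: letters move back 1 place in the alphabet, wrapping A→Z; A, Z, Y, X, W → V → U.
Second component: each term is the sum of the two before it; 1, 6, 7, 13, 20 → 33 → 53.
For the third component, +10 each step: 54, 64, 74, 84, 94 → 104 → 114.
So the next two tags are V/33/104 and U/53/114.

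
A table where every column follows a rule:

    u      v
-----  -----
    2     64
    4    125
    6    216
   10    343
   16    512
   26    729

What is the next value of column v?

1000

For the column u, each term is the sum of the two before it: 2, 4, 6, 10, 16, 26 → 42.
Column v: perfect cubes: 4³, 5³, 6³, …, so 64, 125, 216, 343, 512, 729 → 1000.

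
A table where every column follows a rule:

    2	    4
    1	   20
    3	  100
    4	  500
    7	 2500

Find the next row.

11  12500

First component goes 2, 1, 3, 4, 7 → 11 (each term is the sum of the two before it).
Second component: 4, 20, 100, 500, 2500 → 12500 (×5 each step).
Putting it together: 11  12500.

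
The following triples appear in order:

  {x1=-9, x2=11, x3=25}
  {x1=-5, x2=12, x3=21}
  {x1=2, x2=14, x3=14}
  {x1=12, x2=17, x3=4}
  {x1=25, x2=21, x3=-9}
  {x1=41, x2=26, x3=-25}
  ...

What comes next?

{x1=60, x2=32, x3=-44}

X1: -9, -5, 2, 12, 25, 41 → 60 (differences are 4, 7, 10, … (increasing by 3 each time)).
X2: differences are 1, 2, 3, … (increasing by 1 each time); 11, 12, 14, 17, 21, 26 → 32.
For the x3, together with the x1 always sums to 16: 25, 21, 14, 4, -9, -25 → -44.
Putting it together: {x1=60, x2=32, x3=-44}.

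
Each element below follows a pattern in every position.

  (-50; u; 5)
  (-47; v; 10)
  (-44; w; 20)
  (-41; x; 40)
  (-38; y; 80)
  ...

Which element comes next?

(-35; z; 160)

First slot goes -50, -47, -44, -41, -38 → -35 (+3 each step).
Letter: letters move forward 1 place in the alphabet; u, v, w, x, y → z.
For the third slot, ×2 each step: 5, 10, 20, 40, 80 → 160.
Putting it together: (-35; z; 160).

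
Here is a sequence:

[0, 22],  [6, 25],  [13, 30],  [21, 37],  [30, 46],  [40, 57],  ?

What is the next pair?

[51, 70]

First value: differences are 6, 7, 8, … (increasing by 1 each time); 0, 6, 13, 21, 30, 40 → 51.
Second value: differences are 3, 5, 7, … (increasing by 2 each time), so 22, 25, 30, 37, 46, 57 → 70.
Putting it together: [51, 70].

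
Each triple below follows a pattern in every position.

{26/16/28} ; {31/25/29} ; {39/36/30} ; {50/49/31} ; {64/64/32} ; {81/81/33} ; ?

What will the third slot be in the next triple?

Third slot: +1 each step; 28, 29, 30, 31, 32, 33 → 34.

34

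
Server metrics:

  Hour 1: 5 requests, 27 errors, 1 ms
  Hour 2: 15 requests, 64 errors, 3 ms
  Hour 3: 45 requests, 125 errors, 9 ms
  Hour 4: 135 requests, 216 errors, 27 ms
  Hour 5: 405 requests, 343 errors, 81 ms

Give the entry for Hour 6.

Requests: ×3 each step; 5, 15, 45, 135, 405 → 1215.
Errors: 27, 64, 125, 216, 343 → 512 (perfect cubes: 3³, 4³, 5³, …).
Ms — ×3 each step: 1, 3, 9, 27, 81 → 243.
Putting it together: 1215 requests, 512 errors, 243 ms.

1215 requests, 512 errors, 243 ms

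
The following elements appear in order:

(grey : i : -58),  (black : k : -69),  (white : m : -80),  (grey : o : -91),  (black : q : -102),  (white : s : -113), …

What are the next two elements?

(grey : u : -124), (black : w : -135)

Shade: repeats grey → black → white, so grey, black, white, grey, black, white → grey → black.
Letter: letters move forward 2 places in the alphabet; i, k, m, o, q, s → u → w.
For the third entry, −11 each step: -58, -69, -80, -91, -102, -113 → -124 → -135.
Putting the parts together: (grey : u : -124) and then (black : w : -135).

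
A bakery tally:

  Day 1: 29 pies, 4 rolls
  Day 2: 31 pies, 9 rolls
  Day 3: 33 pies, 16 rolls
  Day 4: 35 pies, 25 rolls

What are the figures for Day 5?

Pies: +2 each step; 29, 31, 33, 35 → 37.
Rolls: 4, 9, 16, 25 → 36 (perfect squares: 2², 3², 4², …).
Putting it together: 37 pies, 36 rolls.

37 pies, 36 rolls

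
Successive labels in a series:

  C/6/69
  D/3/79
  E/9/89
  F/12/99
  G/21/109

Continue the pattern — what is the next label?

H/33/119

Letter goes C, D, E, F, G → H (letters move forward 1 place in the alphabet).
Second component — each term is the sum of the two before it: 6, 3, 9, 12, 21 → 33.
Third component goes 69, 79, 89, 99, 109 → 119 (+10 each step).
So the next label is H/33/119.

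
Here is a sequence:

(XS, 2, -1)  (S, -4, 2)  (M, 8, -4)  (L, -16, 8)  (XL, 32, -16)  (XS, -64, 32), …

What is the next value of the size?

S

Size goes XS, S, M, L, XL, XS → S (repeats XS → S → M → L → XL).
Second slot: ×(-2) each step, so 2, -4, 8, -16, 32, -64 → 128.
For the third slot, ×(-2) each step: -1, 2, -4, 8, -16, 32 → -64.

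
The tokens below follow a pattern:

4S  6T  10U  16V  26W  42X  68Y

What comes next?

110Z

First component: each term is the sum of the two before it, so 4, 6, 10, 16, 26, 42, 68 → 110.
Letter: letters move forward 1 place in the alphabet, so S, T, U, V, W, X, Y → Z.
Combining the parts gives 110Z.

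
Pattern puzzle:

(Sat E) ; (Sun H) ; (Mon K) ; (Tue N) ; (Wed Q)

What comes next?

Day goes Sat, Sun, Mon, Tue, Wed → Thu (runs through the weekdays Mon→Sun).
Letter goes E, H, K, N, Q → T (letters move forward 3 places in the alphabet).
So the next term is (Thu T).

(Thu T)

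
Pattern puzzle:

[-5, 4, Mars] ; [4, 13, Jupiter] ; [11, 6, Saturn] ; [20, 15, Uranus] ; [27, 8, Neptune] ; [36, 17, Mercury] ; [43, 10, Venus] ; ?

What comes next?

[52, 19, Earth]

First component: alternating steps +9, +7, +9, +7, …; -5, 4, 11, 20, 27, 36, 43 → 52.
Second component: alternating steps +9, −7, +9, −7, …, so 4, 13, 6, 15, 8, 17, 10 → 19.
Planet goes Mars, Jupiter, Saturn, Uranus, Neptune, Mercury, Venus → Earth (runs through the planets Mercury→Neptune).
So the next element is [52, 19, Earth].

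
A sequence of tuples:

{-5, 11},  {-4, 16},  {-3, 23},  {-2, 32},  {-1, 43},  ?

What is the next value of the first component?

First component: +1 each step, so -5, -4, -3, -2, -1 → 0.

0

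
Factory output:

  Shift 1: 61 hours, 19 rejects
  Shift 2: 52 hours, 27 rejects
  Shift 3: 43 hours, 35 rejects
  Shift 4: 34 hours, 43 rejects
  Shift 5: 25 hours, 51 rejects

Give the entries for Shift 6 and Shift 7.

Hours: −9 each step; 61, 52, 43, 34, 25 → 16 → 7.
Rejects: +8 each step; 19, 27, 35, 43, 51 → 59 → 67.
Putting the parts together: 16 hours, 59 rejects and then 7 hours, 67 rejects.

16 hours, 59 rejects; 7 hours, 67 rejects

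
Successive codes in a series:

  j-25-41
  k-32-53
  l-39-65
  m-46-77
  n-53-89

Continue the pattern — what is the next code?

Letter goes j, k, l, m, n → o (letters move forward 1 place in the alphabet).
For the second component, +7 each step: 25, 32, 39, 46, 53 → 60.
Third component — +12 each step: 41, 53, 65, 77, 89 → 101.
So the next code is o-60-101.

o-60-101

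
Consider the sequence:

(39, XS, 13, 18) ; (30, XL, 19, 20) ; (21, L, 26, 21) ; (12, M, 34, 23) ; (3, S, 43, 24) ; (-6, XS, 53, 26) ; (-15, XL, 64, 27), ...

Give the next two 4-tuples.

(-24, L, 76, 29), (-33, M, 89, 30)

First value: −9 each step; 39, 30, 21, 12, 3, -6, -15 → -24 → -33.
Size: repeats XS → XL → L → M → S, so XS, XL, L, M, S, XS, XL → L → M.
Third value: 13, 19, 26, 34, 43, 53, 64 → 76 → 89 (differences are 6, 7, 8, … (increasing by 1 each time)).
Fourth value — alternating steps +2, +1, +2, +1, …: 18, 20, 21, 23, 24, 26, 27 → 29 → 30.
So the next two 4-tuples are (-24, L, 76, 29) and (-33, M, 89, 30).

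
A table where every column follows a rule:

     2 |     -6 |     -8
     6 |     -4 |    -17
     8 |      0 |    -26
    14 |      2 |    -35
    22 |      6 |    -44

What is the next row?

First component: each term is the sum of the two before it, so 2, 6, 8, 14, 22 → 36.
Second component: -6, -4, 0, 2, 6 → 8 (alternating steps +2, +4, +2, +4, …).
Third component — −9 each step: -8, -17, -26, -35, -44 → -53.
So the next row is 36  8  -53.

36  8  -53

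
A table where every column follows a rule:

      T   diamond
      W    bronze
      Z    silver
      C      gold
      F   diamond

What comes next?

I  bronze

Letter goes T, W, Z, C, F → I (letters move forward 3 places in the alphabet, wrapping Z→A).
Rank: diamond, bronze, silver, gold, diamond → bronze (repeats diamond → bronze → silver → gold).
Combining the parts gives I  bronze.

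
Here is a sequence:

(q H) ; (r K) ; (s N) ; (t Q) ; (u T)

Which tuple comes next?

First letter: q, r, s, t, u → v (letters move forward 1 place in the alphabet).
Second letter goes H, K, N, Q, T → W (letters move forward 3 places in the alphabet).
Combining the parts gives (v W).

(v W)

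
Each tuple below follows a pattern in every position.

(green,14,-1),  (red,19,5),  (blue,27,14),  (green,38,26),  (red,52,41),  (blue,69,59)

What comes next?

Colour: green, red, blue, green, red, blue → green (repeats green → red → blue).
Second coordinate — differences are 5, 8, 11, … (increasing by 3 each time): 14, 19, 27, 38, 52, 69 → 89.
Third coordinate goes -1, 5, 14, 26, 41, 59 → 80 (differences are 6, 9, 12, … (increasing by 3 each time)).
Combining the parts gives (green,89,80).

(green,89,80)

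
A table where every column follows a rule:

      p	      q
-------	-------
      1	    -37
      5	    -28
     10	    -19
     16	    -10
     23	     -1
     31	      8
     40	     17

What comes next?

For the column p, differences are 4, 5, 6, … (increasing by 1 each time): 1, 5, 10, 16, 23, 31, 40 → 50.
Column q: +9 each step, so -37, -28, -19, -10, -1, 8, 17 → 26.
Putting it together: 50  26.

50  26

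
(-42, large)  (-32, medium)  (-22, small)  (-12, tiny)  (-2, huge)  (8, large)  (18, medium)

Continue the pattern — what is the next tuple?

For the first value, +10 each step: -42, -32, -22, -12, -2, 8, 18 → 28.
For the size, repeats large → medium → small → tiny → huge: large, medium, small, tiny, huge, large, medium → small.
Putting it together: (28, small).

(28, small)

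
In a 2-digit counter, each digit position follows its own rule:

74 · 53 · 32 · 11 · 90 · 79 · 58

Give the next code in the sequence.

37

First digit: 7, 5, 3, 1, 9, 7, 5 → 3 (−2 each step, mod 10).
Second digit: −1 each step, mod 10, so 4, 3, 2, 1, 0, 9, 8 → 7.
Putting it together: 37.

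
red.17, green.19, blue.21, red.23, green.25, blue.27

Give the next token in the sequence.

Colour: red, green, blue, red, green, blue → red (repeats red → green → blue).
Second component: +2 each step; 17, 19, 21, 23, 25, 27 → 29.
So the next token is red.29.

red.29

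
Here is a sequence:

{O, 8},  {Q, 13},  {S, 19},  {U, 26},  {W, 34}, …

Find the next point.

{Y, 43}

Letter — letters move forward 2 places in the alphabet: O, Q, S, U, W → Y.
Second value goes 8, 13, 19, 26, 34 → 43 (differences are 5, 6, 7, … (increasing by 1 each time)).
Combining the parts gives {Y, 43}.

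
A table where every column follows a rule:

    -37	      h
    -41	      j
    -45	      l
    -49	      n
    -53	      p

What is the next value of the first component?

-57

First component: -37, -41, -45, -49, -53 → -57 (−4 each step).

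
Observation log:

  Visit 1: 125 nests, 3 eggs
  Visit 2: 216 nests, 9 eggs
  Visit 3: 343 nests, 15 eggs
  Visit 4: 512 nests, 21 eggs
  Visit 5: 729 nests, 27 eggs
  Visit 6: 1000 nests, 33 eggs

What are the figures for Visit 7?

Nests goes 125, 216, 343, 512, 729, 1000 → 1331 (perfect cubes: 5³, 6³, 7³, …).
Eggs goes 3, 9, 15, 21, 27, 33 → 39 (+6 each step).
Putting it together: 1331 nests, 39 eggs.

1331 nests, 39 eggs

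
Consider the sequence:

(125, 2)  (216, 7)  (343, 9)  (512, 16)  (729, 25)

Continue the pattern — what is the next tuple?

(1000, 41)

First part: perfect cubes: 5³, 6³, 7³, …; 125, 216, 343, 512, 729 → 1000.
Second part goes 2, 7, 9, 16, 25 → 41 (each term is the sum of the two before it).
Combining the parts gives (1000, 41).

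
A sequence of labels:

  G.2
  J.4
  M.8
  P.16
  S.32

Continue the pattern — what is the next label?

Letter: letters move forward 3 places in the alphabet; G, J, M, P, S → V.
Second component: ×2 each step, so 2, 4, 8, 16, 32 → 64.
Combining the parts gives V.64.

V.64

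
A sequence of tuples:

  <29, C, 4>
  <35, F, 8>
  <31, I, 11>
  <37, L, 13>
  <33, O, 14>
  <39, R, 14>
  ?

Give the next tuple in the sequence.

First part goes 29, 35, 31, 37, 33, 39 → 35 (alternating steps +6, −4, +6, −4, …).
Letter: letters move forward 3 places in the alphabet; C, F, I, L, O, R → U.
Third part: 4, 8, 11, 13, 14, 14 → 13 (differences are 4, 3, 2, … (decreasing by 1 each time)).
Combining the parts gives <35, U, 13>.

<35, U, 13>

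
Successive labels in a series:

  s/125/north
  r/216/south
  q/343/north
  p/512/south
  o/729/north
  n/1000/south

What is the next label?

m/1331/north

Letter goes s, r, q, p, o, n → m (letters move back 1 place in the alphabet).
Second component: 125, 216, 343, 512, 729, 1000 → 1331 (perfect cubes: 5³, 6³, 7³, …).
Direction goes north, south, north, south, north, south → north (alternates north ↔ south).
So the next label is m/1331/north.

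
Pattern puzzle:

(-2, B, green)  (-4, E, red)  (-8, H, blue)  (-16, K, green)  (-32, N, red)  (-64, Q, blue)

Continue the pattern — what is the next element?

(-128, T, green)

First component: ×2 each step, so -2, -4, -8, -16, -32, -64 → -128.
Letter goes B, E, H, K, N, Q → T (letters move forward 3 places in the alphabet).
Colour: green, red, blue, green, red, blue → green (repeats green → red → blue).
Putting it together: (-128, T, green).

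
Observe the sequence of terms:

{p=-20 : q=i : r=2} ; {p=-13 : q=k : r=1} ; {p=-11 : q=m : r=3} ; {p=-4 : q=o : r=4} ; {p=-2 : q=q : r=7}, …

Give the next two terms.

{p=5 : q=s : r=11}, {p=7 : q=u : r=18}

P goes -20, -13, -11, -4, -2 → 5 → 7 (alternating steps +7, +2, +7, +2, …).
Q goes i, k, m, o, q → s → u (letters move forward 2 places in the alphabet).
R: each term is the sum of the two before it, so 2, 1, 3, 4, 7 → 11 → 18.
Putting the parts together: {p=5 : q=s : r=11} and then {p=7 : q=u : r=18}.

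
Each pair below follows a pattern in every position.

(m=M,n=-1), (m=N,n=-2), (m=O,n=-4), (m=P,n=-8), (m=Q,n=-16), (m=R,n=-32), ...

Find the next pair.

(m=S,n=-64)

For the m, letters move forward 1 place in the alphabet: M, N, O, P, Q, R → S.
N goes -1, -2, -4, -8, -16, -32 → -64 (×2 each step).
Combining the parts gives (m=S,n=-64).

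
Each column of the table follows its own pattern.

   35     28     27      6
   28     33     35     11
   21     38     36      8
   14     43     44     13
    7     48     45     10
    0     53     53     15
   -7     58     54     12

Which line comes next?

First component: −7 each step, so 35, 28, 21, 14, 7, 0, -7 → -14.
Second component — +5 each step: 28, 33, 38, 43, 48, 53, 58 → 63.
Third component: alternating steps +8, +1, +8, +1, …; 27, 35, 36, 44, 45, 53, 54 → 62.
Fourth component — alternating steps +5, −3, +5, −3, …: 6, 11, 8, 13, 10, 15, 12 → 17.
So the next line is -14  63  62  17.

-14  63  62  17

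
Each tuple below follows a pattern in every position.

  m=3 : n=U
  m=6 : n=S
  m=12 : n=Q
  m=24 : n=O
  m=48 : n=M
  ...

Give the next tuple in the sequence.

M: ×2 each step, so 3, 6, 12, 24, 48 → 96.
N goes U, S, Q, O, M → K (letters move back 2 places in the alphabet).
So the next tuple is m=96 : n=K.

m=96 : n=K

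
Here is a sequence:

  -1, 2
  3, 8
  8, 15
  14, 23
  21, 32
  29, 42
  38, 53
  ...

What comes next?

For the first component, differences are 4, 5, 6, … (increasing by 1 each time): -1, 3, 8, 14, 21, 29, 38 → 48.
Second component: 2, 8, 15, 23, 32, 42, 53 → 65 (differences are 6, 7, 8, … (increasing by 1 each time)).
So the next tuple is 48, 65.

48, 65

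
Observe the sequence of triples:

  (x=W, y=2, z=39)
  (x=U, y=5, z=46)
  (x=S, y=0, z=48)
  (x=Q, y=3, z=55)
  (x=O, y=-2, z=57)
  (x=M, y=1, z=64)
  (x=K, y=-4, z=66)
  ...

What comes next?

(x=I, y=-1, z=73)

X: letters move back 2 places in the alphabet; W, U, S, Q, O, M, K → I.
Y goes 2, 5, 0, 3, -2, 1, -4 → -1 (alternating steps +3, −5, +3, −5, …).
Z: alternating steps +7, +2, +7, +2, …, so 39, 46, 48, 55, 57, 64, 66 → 73.
So the next triple is (x=I, y=-1, z=73).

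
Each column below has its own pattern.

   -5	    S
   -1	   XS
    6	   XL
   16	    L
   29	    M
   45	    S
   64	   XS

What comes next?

86  XL

First component: differences are 4, 7, 10, … (increasing by 3 each time), so -5, -1, 6, 16, 29, 45, 64 → 86.
For the size, repeats S → XS → XL → L → M: S, XS, XL, L, M, S, XS → XL.
Combining the parts gives 86  XL.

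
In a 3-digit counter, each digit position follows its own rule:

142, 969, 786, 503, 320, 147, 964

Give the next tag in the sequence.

First digit: −2 each step, mod 10; 1, 9, 7, 5, 3, 1, 9 → 7.
Second digit — +2 each step, mod 10: 4, 6, 8, 0, 2, 4, 6 → 8.
Third digit: 2, 9, 6, 3, 0, 7, 4 → 1 (−3 each step, mod 10).
So the next tag is 781.

781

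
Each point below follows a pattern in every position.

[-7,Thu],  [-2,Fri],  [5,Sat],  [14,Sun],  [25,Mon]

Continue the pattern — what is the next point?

First slot: differences are 5, 7, 9, … (increasing by 2 each time); -7, -2, 5, 14, 25 → 38.
Day goes Thu, Fri, Sat, Sun, Mon → Tue (runs through the weekdays Mon→Sun).
Combining the parts gives [38,Tue].

[38,Tue]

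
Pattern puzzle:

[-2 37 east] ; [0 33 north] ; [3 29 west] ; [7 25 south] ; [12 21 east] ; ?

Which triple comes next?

[18 17 north]

First value goes -2, 0, 3, 7, 12 → 18 (differences are 2, 3, 4, … (increasing by 1 each time)).
Second value: −4 each step, so 37, 33, 29, 25, 21 → 17.
Direction: repeats east → north → west → south; east, north, west, south, east → north.
Putting it together: [18 17 north].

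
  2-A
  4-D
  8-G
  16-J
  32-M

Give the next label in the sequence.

First component: 2, 4, 8, 16, 32 → 64 (×2 each step).
Letter goes A, D, G, J, M → P (letters move forward 3 places in the alphabet).
So the next label is 64-P.

64-P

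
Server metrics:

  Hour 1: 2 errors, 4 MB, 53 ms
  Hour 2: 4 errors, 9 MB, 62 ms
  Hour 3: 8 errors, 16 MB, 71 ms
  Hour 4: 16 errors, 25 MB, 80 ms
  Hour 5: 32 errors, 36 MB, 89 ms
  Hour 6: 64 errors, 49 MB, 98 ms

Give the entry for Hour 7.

For the errors, ×2 each step: 2, 4, 8, 16, 32, 64 → 128.
MB: perfect squares: 2², 3², 4², …; 4, 9, 16, 25, 36, 49 → 64.
Ms: 53, 62, 71, 80, 89, 98 → 107 (+9 each step).
Putting it together: 128 errors, 64 MB, 107 ms.

128 errors, 64 MB, 107 ms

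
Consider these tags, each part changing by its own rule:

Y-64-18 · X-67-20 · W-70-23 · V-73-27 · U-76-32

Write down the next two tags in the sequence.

Letter goes Y, X, W, V, U → T → S (letters move back 1 place in the alphabet).
Second component: +3 each step; 64, 67, 70, 73, 76 → 79 → 82.
Third component: differences are 2, 3, 4, … (increasing by 1 each time); 18, 20, 23, 27, 32 → 38 → 45.
Putting the parts together: T-79-38 and then S-82-45.

T-79-38 then S-82-45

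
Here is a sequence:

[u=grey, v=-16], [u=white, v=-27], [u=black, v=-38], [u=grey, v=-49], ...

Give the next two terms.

For the u, repeats grey → white → black: grey, white, black, grey → white → black.
V goes -16, -27, -38, -49 → -60 → -71 (−11 each step).
Putting the parts together: [u=white, v=-60] and then [u=black, v=-71].

[u=white, v=-60], [u=black, v=-71]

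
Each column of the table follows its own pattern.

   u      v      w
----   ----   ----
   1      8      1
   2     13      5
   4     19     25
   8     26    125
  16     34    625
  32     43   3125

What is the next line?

Column u: ×2 each step, so 1, 2, 4, 8, 16, 32 → 64.
For the column v, differences are 5, 6, 7, … (increasing by 1 each time): 8, 13, 19, 26, 34, 43 → 53.
Column w — ×5 each step: 1, 5, 25, 125, 625, 3125 → 15625.
So the next line is 64  53  15625.

64  53  15625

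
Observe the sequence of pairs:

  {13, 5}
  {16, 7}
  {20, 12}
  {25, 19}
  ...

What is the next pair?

{31, 31}

First slot: differences are 3, 4, 5, … (increasing by 1 each time), so 13, 16, 20, 25 → 31.
Second slot: each term is the sum of the two before it, so 5, 7, 12, 19 → 31.
Combining the parts gives {31, 31}.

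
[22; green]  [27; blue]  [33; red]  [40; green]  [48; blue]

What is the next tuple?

First entry: differences are 5, 6, 7, … (increasing by 1 each time); 22, 27, 33, 40, 48 → 57.
For the colour, repeats green → blue → red: green, blue, red, green, blue → red.
So the next tuple is [57; red].

[57; red]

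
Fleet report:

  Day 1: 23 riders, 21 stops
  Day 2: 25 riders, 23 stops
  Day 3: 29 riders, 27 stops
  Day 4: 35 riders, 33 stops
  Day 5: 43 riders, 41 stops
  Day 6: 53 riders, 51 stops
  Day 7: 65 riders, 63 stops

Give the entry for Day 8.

79 riders, 77 stops

Riders: 23, 25, 29, 35, 43, 53, 65 → 79 (differences are 2, 4, 6, … (increasing by 2 each time)).
Stops: differences are 2, 4, 6, … (increasing by 2 each time); 21, 23, 27, 33, 41, 51, 63 → 77.
Putting it together: 79 riders, 77 stops.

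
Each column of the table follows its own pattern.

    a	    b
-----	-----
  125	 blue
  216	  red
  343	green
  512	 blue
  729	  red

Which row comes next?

1000  green

For the column a, perfect cubes: 5³, 6³, 7³, …: 125, 216, 343, 512, 729 → 1000.
Column b — repeats blue → red → green: blue, red, green, blue, red → green.
Combining the parts gives 1000  green.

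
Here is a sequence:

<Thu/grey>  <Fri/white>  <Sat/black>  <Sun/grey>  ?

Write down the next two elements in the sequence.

Day: Thu, Fri, Sat, Sun → Mon → Tue (runs through the weekdays Mon→Sun).
Shade: grey, white, black, grey → white → black (repeats grey → white → black).
Putting the parts together: <Mon/white> and then <Tue/black>.

<Mon/white>, <Tue/black>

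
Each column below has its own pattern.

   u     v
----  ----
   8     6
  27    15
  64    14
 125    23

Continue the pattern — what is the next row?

Column u: perfect cubes: 2³, 3³, 4³, …; 8, 27, 64, 125 → 216.
Column v: alternating steps +9, −1, +9, −1, …; 6, 15, 14, 23 → 22.
So the next row is 216  22.

216  22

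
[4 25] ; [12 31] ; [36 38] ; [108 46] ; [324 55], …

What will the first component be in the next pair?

For the first component, ×3 each step: 4, 12, 36, 108, 324 → 972.

972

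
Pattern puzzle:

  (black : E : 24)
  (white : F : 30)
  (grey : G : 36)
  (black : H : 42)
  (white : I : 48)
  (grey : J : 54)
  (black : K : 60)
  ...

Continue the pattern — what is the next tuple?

(white : L : 66)

Shade: repeats black → white → grey, so black, white, grey, black, white, grey, black → white.
Letter — letters move forward 1 place in the alphabet: E, F, G, H, I, J, K → L.
For the third part, +6 each step: 24, 30, 36, 42, 48, 54, 60 → 66.
Putting it together: (white : L : 66).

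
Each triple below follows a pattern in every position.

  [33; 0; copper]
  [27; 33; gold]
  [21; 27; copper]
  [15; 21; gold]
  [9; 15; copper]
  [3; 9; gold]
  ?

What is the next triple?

First part — −6 each step: 33, 27, 21, 15, 9, 3 → -3.
Second part goes 0, 33, 27, 21, 15, 9 → 3 (always the previous value of the first part).
Metal: alternates copper ↔ gold, so copper, gold, copper, gold, copper, gold → copper.
So the next triple is [-3; 3; copper].

[-3; 3; copper]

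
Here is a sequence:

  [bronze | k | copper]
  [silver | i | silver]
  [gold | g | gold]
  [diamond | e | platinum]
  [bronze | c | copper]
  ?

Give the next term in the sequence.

[silver | a | silver]

Rank: bronze, silver, gold, diamond, bronze → silver (repeats bronze → silver → gold → diamond).
Letter: letters move back 2 places in the alphabet, so k, i, g, e, c → a.
Metal — repeats copper → silver → gold → platinum: copper, silver, gold, platinum, copper → silver.
Putting it together: [silver | a | silver].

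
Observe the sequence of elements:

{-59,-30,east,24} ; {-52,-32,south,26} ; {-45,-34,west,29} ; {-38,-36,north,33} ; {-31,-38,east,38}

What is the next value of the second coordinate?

-40

First coordinate goes -59, -52, -45, -38, -31 → -24 (+7 each step).
Second coordinate: −2 each step; -30, -32, -34, -36, -38 → -40.
Direction: repeats east → south → west → north; east, south, west, north, east → south.
Fourth coordinate goes 24, 26, 29, 33, 38 → 44 (differences are 2, 3, 4, … (increasing by 1 each time)).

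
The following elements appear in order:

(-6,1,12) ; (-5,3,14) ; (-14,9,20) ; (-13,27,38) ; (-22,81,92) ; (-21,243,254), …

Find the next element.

(-30,729,740)

First component: alternating steps +1, −9, +1, −9, …; -6, -5, -14, -13, -22, -21 → -30.
Second component goes 1, 3, 9, 27, 81, 243 → 729 (×3 each step).
Third component goes 12, 14, 20, 38, 92, 254 → 740 (always 11 more than the second component).
So the next element is (-30,729,740).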